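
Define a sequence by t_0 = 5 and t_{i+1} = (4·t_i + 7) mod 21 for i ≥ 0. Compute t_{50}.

Listing terms: t_0 = 5, t_1 = 6, t_2 = 10, t_3 = 5.
Since t_3 = t_0 = 5, the sequence is periodic with period 3.
(50 - 0) mod 3 = 2, so t_{50} = t_2 = 10.

10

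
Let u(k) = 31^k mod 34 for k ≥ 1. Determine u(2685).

Computing terms: u(1) = 31; u(2) = 9; u(3) = 7; u(4) = 13; u(5) = 29; u(6) = 15; u(7) = 23; u(8) = 33; u(9) = 3; u(10) = 25; u(11) = 27; u(12) = 21; u(13) = 5; u(14) = 19; u(15) = 11; u(16) = 1; u(17) = 31.
Since u(17) = u(1) = 31, the sequence is periodic with period 16.
So u(2685) = u(1 + ((2685-1) mod 16)) = u(13) = 5.

5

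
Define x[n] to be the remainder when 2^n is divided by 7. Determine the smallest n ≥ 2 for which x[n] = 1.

Computing terms: x[1] = 2, x[2] = 4, x[3] = 1, x[4] = 2.
Since x[4] = x[1] = 2, the sequence is periodic with period 3.
The value 1 first appears (with n ≥ 2) at x[3].

3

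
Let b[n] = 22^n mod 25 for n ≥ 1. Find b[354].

Listing terms: b[1] = 22,  b[2] = 9,  b[3] = 23,  b[4] = 6,  b[5] = 7,  b[6] = 4,  b[7] = 13,  b[8] = 11,  b[9] = 17,  b[10] = 24,  b[11] = 3,  b[12] = 16,  b[13] = 2,  b[14] = 19,  b[15] = 18,  b[16] = 21,  b[17] = 12,  b[18] = 14,  b[19] = 8,  b[20] = 1,  b[21] = 22.
The sequence repeats with period 20.
So b[354] = b[1 + ((354-1) mod 20)] = b[14] = 19.

19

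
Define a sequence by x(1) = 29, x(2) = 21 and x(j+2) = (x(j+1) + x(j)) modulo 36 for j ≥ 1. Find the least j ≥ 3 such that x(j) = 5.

17

We have x(1) = 29; x(2) = 21; x(3) = 14; x(4) = 35; x(5) = 13; x(6) = 12; x(7) = 25; x(8) = 1; x(9) = 26; x(10) = 27; x(11) = 17; x(12) = 8; x(13) = 25; x(14) = 33; x(15) = 22; x(16) = 19; x(17) = 5; x(18) = 24; x(19) = 29; x(20) = 17; x(21) = 10; x(22) = 27; x(23) = 1; x(24) = 28; x(25) = 29; x(26) = 21.
Since (x(25), x(26)) = (x(1), x(2)) = (29, 21) (two consecutive terms determine the rest), the sequence is periodic with period 24.
The value 5 first appears (with j ≥ 3) at x(17).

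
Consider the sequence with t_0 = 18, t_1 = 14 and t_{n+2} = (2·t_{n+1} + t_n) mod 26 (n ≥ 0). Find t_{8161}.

Listing terms: t_0 = 18; t_1 = 14; t_2 = 20; t_3 = 2; t_4 = 24; t_5 = 24; t_6 = 20; t_7 = 12; t_8 = 18; t_9 = 22; t_{10} = 10; t_{11} = 16; t_{12} = 16; t_{13} = 22; t_{14} = 8; t_{15} = 12; t_{16} = 6; t_{17} = 24; t_{18} = 2; t_{19} = 2; t_{20} = 6; t_{21} = 14; t_{22} = 8; t_{23} = 4; t_{24} = 16; t_{25} = 10; t_{26} = 10; t_{27} = 4; t_{28} = 18; t_{29} = 14.
The sequence repeats with period 28.
So t_{8161} = t_{0 + ((8161-0) mod 28)} = t_{13} = 22.

22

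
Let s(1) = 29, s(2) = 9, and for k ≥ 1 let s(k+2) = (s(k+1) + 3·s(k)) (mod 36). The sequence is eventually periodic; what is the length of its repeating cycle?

Computing terms: s(1) = 29,  s(2) = 9,  s(3) = 24,  s(4) = 15,  s(5) = 15,  s(6) = 24,  s(7) = 33,  s(8) = 33,  s(9) = 24,  s(10) = 15.
Since (s(9), s(10)) = (s(3), s(4)) = (24, 15) (two consecutive terms determine the rest), the sequence is eventually periodic: after a pre-period of length 2 it cycles with period 6.

6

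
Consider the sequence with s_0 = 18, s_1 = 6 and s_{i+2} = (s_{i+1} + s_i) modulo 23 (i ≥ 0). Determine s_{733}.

11

s_0 = 18,  s_1 = 6,  s_2 = 1,  s_3 = 7,  s_4 = 8,  s_5 = 15,  s_6 = 0,  s_7 = 15,  s_8 = 15,  s_9 = 7,  s_{10} = 22,  s_{11} = 6,  s_{12} = 5,  s_{13} = 11,  s_{14} = 16,  s_{15} = 4,  s_{16} = 20,  s_{17} = 1,  s_{18} = 21,  s_{19} = 22,  s_{20} = 20,  s_{21} = 19,  s_{22} = 16,  s_{23} = 12,  s_{24} = 5,  s_{25} = 17,  s_{26} = 22,  s_{27} = 16,  s_{28} = 15,  s_{29} = 8,  s_{30} = 0,  s_{31} = 8,  s_{32} = 8,  s_{33} = 16,  s_{34} = 1,  s_{35} = 17,  s_{36} = 18,  s_{37} = 12,  s_{38} = 7,  s_{39} = 19,  s_{40} = 3,  s_{41} = 22,  s_{42} = 2,  s_{43} = 1,  s_{44} = 3,  s_{45} = 4,  s_{46} = 7,  s_{47} = 11,  s_{48} = 18,  s_{49} = 6.
Since (s_{48}, s_{49}) = (s_0, s_1) = (18, 6) (two consecutive terms determine the rest), the sequence is periodic with period 48.
So s_{733} = s_{0 + ((733-0) mod 48)} = s_{13} = 11.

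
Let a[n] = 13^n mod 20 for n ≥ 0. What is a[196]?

a[0] = 1; a[1] = 13; a[2] = 9; a[3] = 17; a[4] = 1.
The sequence repeats with period 4.
(196 - 0) mod 4 = 0, so a[196] = a[0] = 1.

1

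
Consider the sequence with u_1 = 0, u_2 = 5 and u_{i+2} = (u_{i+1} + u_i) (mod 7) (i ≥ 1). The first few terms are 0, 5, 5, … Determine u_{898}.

We have u_1 = 0, u_2 = 5, u_3 = 5, u_4 = 3, u_5 = 1, u_6 = 4, u_7 = 5, u_8 = 2, u_9 = 0, u_{10} = 2, u_{11} = 2, u_{12} = 4, u_{13} = 6, u_{14} = 3, u_{15} = 2, u_{16} = 5, u_{17} = 0, u_{18} = 5.
The sequence repeats with period 16.
So u_{898} = u_{1 + ((898-1) mod 16)} = u_2 = 5.

5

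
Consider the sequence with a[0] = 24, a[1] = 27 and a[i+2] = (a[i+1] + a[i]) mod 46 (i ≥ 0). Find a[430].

Listing terms: a[0] = 24,  a[1] = 27,  a[2] = 5,  a[3] = 32,  a[4] = 37,  a[5] = 23,  a[6] = 14,  a[7] = 37,  a[8] = 5,  a[9] = 42,  a[10] = 1,  a[11] = 43,  a[12] = 44,  a[13] = 41,  a[14] = 39,  a[15] = 34,  a[16] = 27,  a[17] = 15,  a[18] = 42,  a[19] = 11,  a[20] = 7,  a[21] = 18,  a[22] = 25,  a[23] = 43,  a[24] = 22,  a[25] = 19,  a[26] = 41,  a[27] = 14,  a[28] = 9,  a[29] = 23,  a[30] = 32,  a[31] = 9,  a[32] = 41,  a[33] = 4,  a[34] = 45,  a[35] = 3,  a[36] = 2,  a[37] = 5,  a[38] = 7,  a[39] = 12,  a[40] = 19,  a[41] = 31,  a[42] = 4,  a[43] = 35,  a[44] = 39,  a[45] = 28,  a[46] = 21,  a[47] = 3,  a[48] = 24,  a[49] = 27.
The sequence repeats with period 48.
(430 - 0) mod 48 = 46, so a[430] = a[46] = 21.

21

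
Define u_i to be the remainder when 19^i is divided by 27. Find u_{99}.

1

Computing terms: u_1 = 19,  u_2 = 10,  u_3 = 1,  u_4 = 19.
The sequence repeats with period 3.
So u_{99} = u_{1 + ((99-1) mod 3)} = u_3 = 1.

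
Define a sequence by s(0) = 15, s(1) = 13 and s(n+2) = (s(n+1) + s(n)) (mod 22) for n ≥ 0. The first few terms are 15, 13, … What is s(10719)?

Computing terms: s(0) = 15, s(1) = 13, s(2) = 6, s(3) = 19, s(4) = 3, s(5) = 0, s(6) = 3, s(7) = 3, s(8) = 6, s(9) = 9, s(10) = 15, s(11) = 2, s(12) = 17, s(13) = 19, s(14) = 14, s(15) = 11, s(16) = 3, s(17) = 14, s(18) = 17, s(19) = 9, s(20) = 4, s(21) = 13, s(22) = 17, s(23) = 8, s(24) = 3, s(25) = 11, s(26) = 14, s(27) = 3, s(28) = 17, s(29) = 20, s(30) = 15, s(31) = 13.
The sequence repeats with period 30.
(10719 - 0) mod 30 = 9, so s(10719) = s(9) = 9.

9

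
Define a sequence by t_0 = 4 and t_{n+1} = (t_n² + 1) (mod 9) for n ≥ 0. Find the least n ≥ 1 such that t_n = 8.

1

Computing terms: t_0 = 4; t_1 = 8; t_2 = 2; t_3 = 5; t_4 = 8.
Since t_4 = t_1 = 8, the sequence is eventually periodic: after a pre-period of length 1 it cycles with period 3.
The value 8 first appears (with n ≥ 1) at t_1.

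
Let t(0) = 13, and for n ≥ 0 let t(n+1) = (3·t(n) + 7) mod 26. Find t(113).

Computing terms: t(0) = 13; t(1) = 20; t(2) = 15; t(3) = 0; t(4) = 7; t(5) = 2; t(6) = 13.
Since t(6) = t(0) = 13, the sequence is periodic with period 6.
So t(113) = t(0 + ((113-0) mod 6)) = t(5) = 2.

2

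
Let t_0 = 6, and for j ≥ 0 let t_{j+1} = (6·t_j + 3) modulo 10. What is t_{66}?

Computing terms: t_0 = 6; t_1 = 9; t_2 = 7; t_3 = 5; t_4 = 3; t_5 = 1; t_6 = 9.
Since t_6 = t_1 = 9, the sequence is eventually periodic: after a pre-period of length 1 it cycles with period 5.
For j ≥ 1, t_j depends only on (j - 1) mod 5. (66 - 1) mod 5 = 0, so t_{66} = t_1 = 9.

9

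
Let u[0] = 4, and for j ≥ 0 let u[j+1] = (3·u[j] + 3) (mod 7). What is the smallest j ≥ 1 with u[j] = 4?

6

We have u[0] = 4, u[1] = 1, u[2] = 6, u[3] = 0, u[4] = 3, u[5] = 5, u[6] = 4.
Since u[6] = u[0] = 4, the sequence is periodic with period 6.
The value 4 next appears (with j ≥ 1) at u[6].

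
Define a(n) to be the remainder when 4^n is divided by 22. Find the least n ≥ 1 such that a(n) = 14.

Listing terms: a(0) = 1,  a(1) = 4,  a(2) = 16,  a(3) = 20,  a(4) = 14,  a(5) = 12,  a(6) = 4.
Since a(6) = a(1) = 4, the sequence is eventually periodic: after a pre-period of length 1 it cycles with period 5.
The value 14 first appears (with n ≥ 1) at a(4).

4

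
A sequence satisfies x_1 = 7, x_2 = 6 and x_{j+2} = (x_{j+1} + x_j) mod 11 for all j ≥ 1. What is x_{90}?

Computing terms: x_1 = 7,  x_2 = 6,  x_3 = 2,  x_4 = 8,  x_5 = 10,  x_6 = 7,  x_7 = 6.
The sequence repeats with period 5.
So x_{90} = x_{1 + ((90-1) mod 5)} = x_5 = 10.

10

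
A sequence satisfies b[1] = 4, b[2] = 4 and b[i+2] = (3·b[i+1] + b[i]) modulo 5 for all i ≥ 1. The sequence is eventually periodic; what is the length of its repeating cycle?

Listing terms: b[1] = 4,  b[2] = 4,  b[3] = 1,  b[4] = 2,  b[5] = 2,  b[6] = 3,  b[7] = 1,  b[8] = 1,  b[9] = 4,  b[10] = 3,  b[11] = 3,  b[12] = 2,  b[13] = 4,  b[14] = 4.
Since (b[13], b[14]) = (b[1], b[2]) = (4, 4) (two consecutive terms determine the rest), the sequence is periodic with period 12.

12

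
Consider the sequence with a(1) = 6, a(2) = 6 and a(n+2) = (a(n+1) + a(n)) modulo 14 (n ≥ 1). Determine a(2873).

8

Listing terms: a(1) = 6, a(2) = 6, a(3) = 12, a(4) = 4, a(5) = 2, a(6) = 6, a(7) = 8, a(8) = 0, a(9) = 8, a(10) = 8, a(11) = 2, a(12) = 10, a(13) = 12, a(14) = 8, a(15) = 6, a(16) = 0, a(17) = 6, a(18) = 6.
Since (a(17), a(18)) = (a(1), a(2)) = (6, 6) (two consecutive terms determine the rest), the sequence is periodic with period 16.
So a(2873) = a(1 + ((2873-1) mod 16)) = a(9) = 8.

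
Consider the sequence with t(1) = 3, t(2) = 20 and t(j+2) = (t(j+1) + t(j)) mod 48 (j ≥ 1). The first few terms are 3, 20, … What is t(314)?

Listing terms: t(1) = 3, t(2) = 20, t(3) = 23, t(4) = 43, t(5) = 18, t(6) = 13, t(7) = 31, t(8) = 44, t(9) = 27, t(10) = 23, t(11) = 2, t(12) = 25, t(13) = 27, t(14) = 4, t(15) = 31, t(16) = 35, t(17) = 18, t(18) = 5, t(19) = 23, t(20) = 28, t(21) = 3, t(22) = 31, t(23) = 34, t(24) = 17, t(25) = 3, t(26) = 20.
The sequence repeats with period 24.
So t(314) = t(1 + ((314-1) mod 24)) = t(2) = 20.

20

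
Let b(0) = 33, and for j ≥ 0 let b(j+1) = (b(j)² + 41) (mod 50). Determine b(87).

22

Computing terms: b(0) = 33; b(1) = 30; b(2) = 41; b(3) = 22; b(4) = 25; b(5) = 16; b(6) = 47; b(7) = 0; b(8) = 41.
Since b(8) = b(2) = 41, the sequence is eventually periodic: after a pre-period of length 2 it cycles with period 6.
For j ≥ 2, b(j) depends only on (j - 2) mod 6. (87 - 2) mod 6 = 1, so b(87) = b(3) = 22.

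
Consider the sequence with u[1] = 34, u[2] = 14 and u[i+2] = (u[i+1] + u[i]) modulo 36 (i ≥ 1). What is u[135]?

24

Listing terms: u[1] = 34, u[2] = 14, u[3] = 12, u[4] = 26, u[5] = 2, u[6] = 28, u[7] = 30, u[8] = 22, u[9] = 16, u[10] = 2, u[11] = 18, u[12] = 20, u[13] = 2, u[14] = 22, u[15] = 24, u[16] = 10, u[17] = 34, u[18] = 8, u[19] = 6, u[20] = 14, u[21] = 20, u[22] = 34, u[23] = 18, u[24] = 16, u[25] = 34, u[26] = 14.
Since (u[25], u[26]) = (u[1], u[2]) = (34, 14) (two consecutive terms determine the rest), the sequence is periodic with period 24.
(135 - 1) mod 24 = 14, so u[135] = u[15] = 24.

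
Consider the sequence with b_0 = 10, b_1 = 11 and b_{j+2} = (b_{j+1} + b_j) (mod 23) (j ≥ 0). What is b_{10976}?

We have b_0 = 10,  b_1 = 11,  b_2 = 21,  b_3 = 9,  b_4 = 7,  b_5 = 16,  b_6 = 0,  b_7 = 16,  b_8 = 16,  b_9 = 9,  b_{10} = 2,  b_{11} = 11,  b_{12} = 13,  b_{13} = 1,  b_{14} = 14,  b_{15} = 15,  b_{16} = 6,  b_{17} = 21,  b_{18} = 4,  b_{19} = 2,  b_{20} = 6,  b_{21} = 8,  b_{22} = 14,  b_{23} = 22,  b_{24} = 13,  b_{25} = 12,  b_{26} = 2,  b_{27} = 14,  b_{28} = 16,  b_{29} = 7,  b_{30} = 0,  b_{31} = 7,  b_{32} = 7,  b_{33} = 14,  b_{34} = 21,  b_{35} = 12,  b_{36} = 10,  b_{37} = 22,  b_{38} = 9,  b_{39} = 8,  b_{40} = 17,  b_{41} = 2,  b_{42} = 19,  b_{43} = 21,  b_{44} = 17,  b_{45} = 15,  b_{46} = 9,  b_{47} = 1,  b_{48} = 10,  b_{49} = 11.
The sequence repeats with period 48.
So b_{10976} = b_{0 + ((10976-0) mod 48)} = b_{32} = 7.

7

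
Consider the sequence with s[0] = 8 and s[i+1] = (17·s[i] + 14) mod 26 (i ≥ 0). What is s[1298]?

s[0] = 8, s[1] = 20, s[2] = 16, s[3] = 0, s[4] = 14, s[5] = 18, s[6] = 8.
The sequence repeats with period 6.
(1298 - 0) mod 6 = 2, so s[1298] = s[2] = 16.

16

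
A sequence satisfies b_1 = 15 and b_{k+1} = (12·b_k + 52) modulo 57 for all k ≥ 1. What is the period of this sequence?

6

b_1 = 15; b_2 = 4; b_3 = 43; b_4 = 55; b_5 = 28; b_6 = 46; b_7 = 34; b_8 = 4.
Since b_8 = b_2 = 4, the sequence is eventually periodic: after a pre-period of length 1 it cycles with period 6.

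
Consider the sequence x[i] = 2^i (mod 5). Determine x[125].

2

Listing terms: x[0] = 1; x[1] = 2; x[2] = 4; x[3] = 3; x[4] = 1.
The sequence repeats with period 4.
So x[125] = x[0 + ((125-0) mod 4)] = x[1] = 2.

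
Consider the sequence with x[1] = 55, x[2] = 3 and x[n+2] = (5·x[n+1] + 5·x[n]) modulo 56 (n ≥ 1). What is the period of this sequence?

x[1] = 55, x[2] = 3, x[3] = 10, x[4] = 9, x[5] = 39, x[6] = 16, x[7] = 51, x[8] = 55, x[9] = 26, x[10] = 13, x[11] = 27, x[12] = 32, x[13] = 15, x[14] = 11, x[15] = 18, x[16] = 33, x[17] = 31, x[18] = 40, x[19] = 19, x[20] = 15, x[21] = 2, x[22] = 29, x[23] = 43, x[24] = 24, x[25] = 55, x[26] = 3.
The sequence repeats with period 24.

24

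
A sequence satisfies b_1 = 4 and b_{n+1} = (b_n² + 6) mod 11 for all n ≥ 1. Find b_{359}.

Computing terms: b_1 = 4, b_2 = 0, b_3 = 6, b_4 = 9, b_5 = 10, b_6 = 7, b_7 = 0.
Since b_7 = b_2 = 0, the sequence is eventually periodic: after a pre-period of length 1 it cycles with period 5.
For n ≥ 2, b_n depends only on (n - 2) mod 5. (359 - 2) mod 5 = 2, so b_{359} = b_4 = 9.

9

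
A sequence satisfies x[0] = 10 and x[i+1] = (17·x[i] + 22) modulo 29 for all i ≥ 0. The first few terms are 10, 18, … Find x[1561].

18

Computing terms: x[0] = 10,  x[1] = 18,  x[2] = 9,  x[3] = 1,  x[4] = 10.
Since x[4] = x[0] = 10, the sequence is periodic with period 4.
(1561 - 0) mod 4 = 1, so x[1561] = x[1] = 18.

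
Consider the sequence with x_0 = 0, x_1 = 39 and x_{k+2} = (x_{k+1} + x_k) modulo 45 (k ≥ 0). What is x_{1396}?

18

Computing terms: x_0 = 0,  x_1 = 39,  x_2 = 39,  x_3 = 33,  x_4 = 27,  x_5 = 15,  x_6 = 42,  x_7 = 12,  x_8 = 9,  x_9 = 21,  x_{10} = 30,  x_{11} = 6,  x_{12} = 36,  x_{13} = 42,  x_{14} = 33,  x_{15} = 30,  x_{16} = 18,  x_{17} = 3,  x_{18} = 21,  x_{19} = 24,  x_{20} = 0,  x_{21} = 24,  x_{22} = 24,  x_{23} = 3,  x_{24} = 27,  x_{25} = 30,  x_{26} = 12,  x_{27} = 42,  x_{28} = 9,  x_{29} = 6,  x_{30} = 15,  x_{31} = 21,  x_{32} = 36,  x_{33} = 12,  x_{34} = 3,  x_{35} = 15,  x_{36} = 18,  x_{37} = 33,  x_{38} = 6,  x_{39} = 39,  x_{40} = 0,  x_{41} = 39.
Since (x_{40}, x_{41}) = (x_0, x_1) = (0, 39) (two consecutive terms determine the rest), the sequence is periodic with period 40.
So x_{1396} = x_{0 + ((1396-0) mod 40)} = x_{36} = 18.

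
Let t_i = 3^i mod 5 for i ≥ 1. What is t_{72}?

Computing terms: t_1 = 3; t_2 = 4; t_3 = 2; t_4 = 1; t_5 = 3.
The sequence repeats with period 4.
(72 - 1) mod 4 = 3, so t_{72} = t_4 = 1.

1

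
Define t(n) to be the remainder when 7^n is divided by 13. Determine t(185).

11

Computing terms: t(1) = 7, t(2) = 10, t(3) = 5, t(4) = 9, t(5) = 11, t(6) = 12, t(7) = 6, t(8) = 3, t(9) = 8, t(10) = 4, t(11) = 2, t(12) = 1, t(13) = 7.
Since t(13) = t(1) = 7, the sequence is periodic with period 12.
So t(185) = t(1 + ((185-1) mod 12)) = t(5) = 11.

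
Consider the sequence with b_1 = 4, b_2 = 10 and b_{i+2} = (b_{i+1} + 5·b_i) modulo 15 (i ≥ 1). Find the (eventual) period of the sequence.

6

We have b_1 = 4; b_2 = 10; b_3 = 0; b_4 = 5; b_5 = 5; b_6 = 0; b_7 = 10; b_8 = 10; b_9 = 0.
Since (b_8, b_9) = (b_2, b_3) = (10, 0) (two consecutive terms determine the rest), the sequence is eventually periodic: after a pre-period of length 1 it cycles with period 6.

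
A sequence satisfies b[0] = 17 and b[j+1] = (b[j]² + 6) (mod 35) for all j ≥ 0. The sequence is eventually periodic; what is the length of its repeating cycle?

6

b[0] = 17; b[1] = 15; b[2] = 21; b[3] = 27; b[4] = 0; b[5] = 6; b[6] = 7; b[7] = 20; b[8] = 21.
Since b[8] = b[2] = 21, the sequence is eventually periodic: after a pre-period of length 2 it cycles with period 6.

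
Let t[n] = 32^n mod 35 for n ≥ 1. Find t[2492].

16

Listing terms: t[1] = 32,  t[2] = 9,  t[3] = 8,  t[4] = 11,  t[5] = 2,  t[6] = 29,  t[7] = 18,  t[8] = 16,  t[9] = 22,  t[10] = 4,  t[11] = 23,  t[12] = 1,  t[13] = 32.
The sequence repeats with period 12.
So t[2492] = t[1 + ((2492-1) mod 12)] = t[8] = 16.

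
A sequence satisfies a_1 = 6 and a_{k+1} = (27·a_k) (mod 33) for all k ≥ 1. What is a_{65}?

Computing terms: a_1 = 6, a_2 = 30, a_3 = 18, a_4 = 24, a_5 = 21, a_6 = 6.
Since a_6 = a_1 = 6, the sequence is periodic with period 5.
(65 - 1) mod 5 = 4, so a_{65} = a_5 = 21.

21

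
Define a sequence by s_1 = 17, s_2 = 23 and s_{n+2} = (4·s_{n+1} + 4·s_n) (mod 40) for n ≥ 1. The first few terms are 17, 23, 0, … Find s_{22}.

32

We have s_1 = 17, s_2 = 23, s_3 = 0, s_4 = 12, s_5 = 8, s_6 = 0, s_7 = 32, s_8 = 8, s_9 = 0.
Since (s_8, s_9) = (s_5, s_6) = (8, 0) (two consecutive terms determine the rest), the sequence is eventually periodic: after a pre-period of length 4 it cycles with period 3.
For n ≥ 5, s_n depends only on (n - 5) mod 3. (22 - 5) mod 3 = 2, so s_{22} = s_7 = 32.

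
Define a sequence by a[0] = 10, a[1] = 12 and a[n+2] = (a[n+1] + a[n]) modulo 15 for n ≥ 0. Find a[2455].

Listing terms: a[0] = 10, a[1] = 12, a[2] = 7, a[3] = 4, a[4] = 11, a[5] = 0, a[6] = 11, a[7] = 11, a[8] = 7, a[9] = 3, a[10] = 10, a[11] = 13, a[12] = 8, a[13] = 6, a[14] = 14, a[15] = 5, a[16] = 4, a[17] = 9, a[18] = 13, a[19] = 7, a[20] = 5, a[21] = 12, a[22] = 2, a[23] = 14, a[24] = 1, a[25] = 0, a[26] = 1, a[27] = 1, a[28] = 2, a[29] = 3, a[30] = 5, a[31] = 8, a[32] = 13, a[33] = 6, a[34] = 4, a[35] = 10, a[36] = 14, a[37] = 9, a[38] = 8, a[39] = 2, a[40] = 10, a[41] = 12.
The sequence repeats with period 40.
So a[2455] = a[0 + ((2455-0) mod 40)] = a[15] = 5.

5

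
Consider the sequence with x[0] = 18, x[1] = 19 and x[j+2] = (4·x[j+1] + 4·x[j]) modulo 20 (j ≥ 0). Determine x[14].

8

Computing terms: x[0] = 18,  x[1] = 19,  x[2] = 8,  x[3] = 8,  x[4] = 4,  x[5] = 8,  x[6] = 8.
Since (x[5], x[6]) = (x[2], x[3]) = (8, 8) (two consecutive terms determine the rest), the sequence is eventually periodic: after a pre-period of length 2 it cycles with period 3.
For j ≥ 2, x[j] depends only on (j - 2) mod 3. (14 - 2) mod 3 = 0, so x[14] = x[2] = 8.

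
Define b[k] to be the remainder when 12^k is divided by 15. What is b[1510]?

9

Computing terms: b[1] = 12, b[2] = 9, b[3] = 3, b[4] = 6, b[5] = 12.
The sequence repeats with period 4.
So b[1510] = b[1 + ((1510-1) mod 4)] = b[2] = 9.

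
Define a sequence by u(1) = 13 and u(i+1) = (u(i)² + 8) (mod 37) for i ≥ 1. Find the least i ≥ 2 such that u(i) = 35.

Listing terms: u(1) = 13, u(2) = 29, u(3) = 35, u(4) = 12, u(5) = 4, u(6) = 24, u(7) = 29.
Since u(7) = u(2) = 29, the sequence is eventually periodic: after a pre-period of length 1 it cycles with period 5.
The value 35 first appears (with i ≥ 2) at u(3).

3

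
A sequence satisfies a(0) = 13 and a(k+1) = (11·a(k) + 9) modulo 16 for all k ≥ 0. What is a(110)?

We have a(0) = 13,  a(1) = 8,  a(2) = 1,  a(3) = 4,  a(4) = 5,  a(5) = 0,  a(6) = 9,  a(7) = 12,  a(8) = 13.
The sequence repeats with period 8.
(110 - 0) mod 8 = 6, so a(110) = a(6) = 9.

9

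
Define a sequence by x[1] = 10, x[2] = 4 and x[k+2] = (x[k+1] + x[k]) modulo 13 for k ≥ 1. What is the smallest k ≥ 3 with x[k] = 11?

Computing terms: x[1] = 10, x[2] = 4, x[3] = 1, x[4] = 5, x[5] = 6, x[6] = 11, x[7] = 4, x[8] = 2, x[9] = 6, x[10] = 8, x[11] = 1, x[12] = 9, x[13] = 10, x[14] = 6, x[15] = 3, x[16] = 9, x[17] = 12, x[18] = 8, x[19] = 7, x[20] = 2, x[21] = 9, x[22] = 11, x[23] = 7, x[24] = 5, x[25] = 12, x[26] = 4, x[27] = 3, x[28] = 7, x[29] = 10, x[30] = 4.
The sequence repeats with period 28.
The value 11 first appears (with k ≥ 3) at x[6].

6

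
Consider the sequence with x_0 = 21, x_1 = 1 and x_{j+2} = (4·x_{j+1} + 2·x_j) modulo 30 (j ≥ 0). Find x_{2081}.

26

Computing terms: x_0 = 21,  x_1 = 1,  x_2 = 16,  x_3 = 6,  x_4 = 26,  x_5 = 26,  x_6 = 6,  x_7 = 16,  x_8 = 16,  x_9 = 6.
Since (x_8, x_9) = (x_2, x_3) = (16, 6) (two consecutive terms determine the rest), the sequence is eventually periodic: after a pre-period of length 2 it cycles with period 6.
For j ≥ 2, x_j depends only on (j - 2) mod 6. (2081 - 2) mod 6 = 3, so x_{2081} = x_5 = 26.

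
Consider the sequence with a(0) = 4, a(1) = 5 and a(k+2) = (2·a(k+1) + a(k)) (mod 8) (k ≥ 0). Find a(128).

Listing terms: a(0) = 4; a(1) = 5; a(2) = 6; a(3) = 1; a(4) = 0; a(5) = 1; a(6) = 2; a(7) = 5; a(8) = 4; a(9) = 5.
The sequence repeats with period 8.
So a(128) = a(0 + ((128-0) mod 8)) = a(0) = 4.

4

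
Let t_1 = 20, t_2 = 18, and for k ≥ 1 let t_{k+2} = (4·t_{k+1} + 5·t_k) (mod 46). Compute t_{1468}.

30

We have t_1 = 20; t_2 = 18; t_3 = 34; t_4 = 42; t_5 = 16; t_6 = 44; t_7 = 26; t_8 = 2; t_9 = 0; t_{10} = 10; t_{11} = 40; t_{12} = 26; t_{13} = 28; t_{14} = 12; t_{15} = 4; t_{16} = 30; t_{17} = 2; t_{18} = 20; t_{19} = 44; t_{20} = 0; t_{21} = 36; t_{22} = 6; t_{23} = 20; t_{24} = 18.
The sequence repeats with period 22.
So t_{1468} = t_{1 + ((1468-1) mod 22)} = t_{16} = 30.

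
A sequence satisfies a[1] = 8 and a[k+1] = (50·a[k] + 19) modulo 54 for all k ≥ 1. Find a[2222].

Listing terms: a[1] = 8; a[2] = 41; a[3] = 17; a[4] = 5; a[5] = 53; a[6] = 23; a[7] = 35; a[8] = 41.
Since a[8] = a[2] = 41, the sequence is eventually periodic: after a pre-period of length 1 it cycles with period 6.
For k ≥ 2, a[k] depends only on (k - 2) mod 6. (2222 - 2) mod 6 = 0, so a[2222] = a[2] = 41.

41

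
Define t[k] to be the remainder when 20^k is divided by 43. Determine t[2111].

18

Listing terms: t[1] = 20; t[2] = 13; t[3] = 2; t[4] = 40; t[5] = 26; t[6] = 4; t[7] = 37; t[8] = 9; t[9] = 8; t[10] = 31; t[11] = 18; t[12] = 16; t[13] = 19; t[14] = 36; t[15] = 32; t[16] = 38; t[17] = 29; t[18] = 21; t[19] = 33; t[20] = 15; t[21] = 42; t[22] = 23; t[23] = 30; t[24] = 41; t[25] = 3; t[26] = 17; t[27] = 39; t[28] = 6; t[29] = 34; t[30] = 35; t[31] = 12; t[32] = 25; t[33] = 27; t[34] = 24; t[35] = 7; t[36] = 11; t[37] = 5; t[38] = 14; t[39] = 22; t[40] = 10; t[41] = 28; t[42] = 1; t[43] = 20.
The sequence repeats with period 42.
(2111 - 1) mod 42 = 10, so t[2111] = t[11] = 18.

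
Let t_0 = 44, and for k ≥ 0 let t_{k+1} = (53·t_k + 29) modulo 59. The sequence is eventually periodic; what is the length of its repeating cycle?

We have t_0 = 44,  t_1 = 1,  t_2 = 23,  t_3 = 9,  t_4 = 34,  t_5 = 2,  t_6 = 17,  t_7 = 45,  t_8 = 54,  t_9 = 0,  t_{10} = 29,  t_{11} = 32,  t_{12} = 14,  t_{13} = 4,  t_{14} = 5,  t_{15} = 58,  t_{16} = 35,  t_{17} = 55,  t_{18} = 53,  t_{19} = 6,  t_{20} = 52,  t_{21} = 12,  t_{22} = 16,  t_{23} = 51,  t_{24} = 18,  t_{25} = 39,  t_{26} = 31,  t_{27} = 20,  t_{28} = 27,  t_{29} = 44.
The sequence repeats with period 29.

29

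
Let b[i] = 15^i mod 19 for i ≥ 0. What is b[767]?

b[0] = 1; b[1] = 15; b[2] = 16; b[3] = 12; b[4] = 9; b[5] = 2; b[6] = 11; b[7] = 13; b[8] = 5; b[9] = 18; b[10] = 4; b[11] = 3; b[12] = 7; b[13] = 10; b[14] = 17; b[15] = 8; b[16] = 6; b[17] = 14; b[18] = 1.
The sequence repeats with period 18.
(767 - 0) mod 18 = 11, so b[767] = b[11] = 3.

3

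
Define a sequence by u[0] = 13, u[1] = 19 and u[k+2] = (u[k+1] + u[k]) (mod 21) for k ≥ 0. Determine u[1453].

Listing terms: u[0] = 13,  u[1] = 19,  u[2] = 11,  u[3] = 9,  u[4] = 20,  u[5] = 8,  u[6] = 7,  u[7] = 15,  u[8] = 1,  u[9] = 16,  u[10] = 17,  u[11] = 12,  u[12] = 8,  u[13] = 20,  u[14] = 7,  u[15] = 6,  u[16] = 13,  u[17] = 19.
The sequence repeats with period 16.
So u[1453] = u[0 + ((1453-0) mod 16)] = u[13] = 20.

20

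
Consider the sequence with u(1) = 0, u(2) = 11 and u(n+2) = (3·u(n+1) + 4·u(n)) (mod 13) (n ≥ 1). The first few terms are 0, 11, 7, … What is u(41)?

We have u(1) = 0,  u(2) = 11,  u(3) = 7,  u(4) = 0,  u(5) = 2,  u(6) = 6,  u(7) = 0,  u(8) = 11.
The sequence repeats with period 6.
(41 - 1) mod 6 = 4, so u(41) = u(5) = 2.

2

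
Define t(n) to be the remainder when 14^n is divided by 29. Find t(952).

1

Listing terms: t(1) = 14; t(2) = 22; t(3) = 18; t(4) = 20; t(5) = 19; t(6) = 5; t(7) = 12; t(8) = 23; t(9) = 3; t(10) = 13; t(11) = 8; t(12) = 25; t(13) = 2; t(14) = 28; t(15) = 15; t(16) = 7; t(17) = 11; t(18) = 9; t(19) = 10; t(20) = 24; t(21) = 17; t(22) = 6; t(23) = 26; t(24) = 16; t(25) = 21; t(26) = 4; t(27) = 27; t(28) = 1; t(29) = 14.
Since t(29) = t(1) = 14, the sequence is periodic with period 28.
(952 - 1) mod 28 = 27, so t(952) = t(28) = 1.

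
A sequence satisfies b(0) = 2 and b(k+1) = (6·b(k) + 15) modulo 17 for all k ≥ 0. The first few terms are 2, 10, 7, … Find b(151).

We have b(0) = 2,  b(1) = 10,  b(2) = 7,  b(3) = 6,  b(4) = 0,  b(5) = 15,  b(6) = 3,  b(7) = 16,  b(8) = 9,  b(9) = 1,  b(10) = 4,  b(11) = 5,  b(12) = 11,  b(13) = 13,  b(14) = 8,  b(15) = 12,  b(16) = 2.
Since b(16) = b(0) = 2, the sequence is periodic with period 16.
So b(151) = b(0 + ((151-0) mod 16)) = b(7) = 16.

16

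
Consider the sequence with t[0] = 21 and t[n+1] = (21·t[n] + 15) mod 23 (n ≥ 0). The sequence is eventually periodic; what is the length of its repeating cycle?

22

Listing terms: t[0] = 21; t[1] = 19; t[2] = 0; t[3] = 15; t[4] = 8; t[5] = 22; t[6] = 17; t[7] = 4; t[8] = 7; t[9] = 1; t[10] = 13; t[11] = 12; t[12] = 14; t[13] = 10; t[14] = 18; t[15] = 2; t[16] = 11; t[17] = 16; t[18] = 6; t[19] = 3; t[20] = 9; t[21] = 20; t[22] = 21.
The sequence repeats with period 22.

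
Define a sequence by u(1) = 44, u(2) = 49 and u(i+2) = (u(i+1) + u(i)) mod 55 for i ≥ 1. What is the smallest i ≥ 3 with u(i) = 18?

u(1) = 44; u(2) = 49; u(3) = 38; u(4) = 32; u(5) = 15; u(6) = 47; u(7) = 7; u(8) = 54; u(9) = 6; u(10) = 5; u(11) = 11; u(12) = 16; u(13) = 27; u(14) = 43; u(15) = 15; u(16) = 3; u(17) = 18; u(18) = 21; u(19) = 39; u(20) = 5; u(21) = 44; u(22) = 49.
The sequence repeats with period 20.
The value 18 first appears (with i ≥ 3) at u(17).

17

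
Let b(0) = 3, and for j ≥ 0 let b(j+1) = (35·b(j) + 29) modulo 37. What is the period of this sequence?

36

Computing terms: b(0) = 3,  b(1) = 23,  b(2) = 20,  b(3) = 26,  b(4) = 14,  b(5) = 1,  b(6) = 27,  b(7) = 12,  b(8) = 5,  b(9) = 19,  b(10) = 28,  b(11) = 10,  b(12) = 9,  b(13) = 11,  b(14) = 7,  b(15) = 15,  b(16) = 36,  b(17) = 31,  b(18) = 4,  b(19) = 21,  b(20) = 24,  b(21) = 18,  b(22) = 30,  b(23) = 6,  b(24) = 17,  b(25) = 32,  b(26) = 2,  b(27) = 25,  b(28) = 16,  b(29) = 34,  b(30) = 35,  b(31) = 33,  b(32) = 0,  b(33) = 29,  b(34) = 8,  b(35) = 13,  b(36) = 3.
Since b(36) = b(0) = 3, the sequence is periodic with period 36.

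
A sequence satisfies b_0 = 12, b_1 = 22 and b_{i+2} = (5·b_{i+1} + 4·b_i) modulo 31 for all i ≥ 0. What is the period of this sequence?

30

Listing terms: b_0 = 12; b_1 = 22; b_2 = 3; b_3 = 10; b_4 = 0; b_5 = 9; b_6 = 14; b_7 = 13; b_8 = 28; b_9 = 6; b_{10} = 18; b_{11} = 21; b_{12} = 22; b_{13} = 8; b_{14} = 4; b_{15} = 21; b_{16} = 28; b_{17} = 7; b_{18} = 23; b_{19} = 19; b_{20} = 1; b_{21} = 19; b_{22} = 6; b_{23} = 13; b_{24} = 27; b_{25} = 1; b_{26} = 20; b_{27} = 11; b_{28} = 11; b_{29} = 6; b_{30} = 12; b_{31} = 22.
The sequence repeats with period 30.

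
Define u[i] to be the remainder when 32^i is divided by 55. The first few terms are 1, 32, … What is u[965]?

u[0] = 1,  u[1] = 32,  u[2] = 34,  u[3] = 43,  u[4] = 1.
Since u[4] = u[0] = 1, the sequence is periodic with period 4.
So u[965] = u[0 + ((965-0) mod 4)] = u[1] = 32.

32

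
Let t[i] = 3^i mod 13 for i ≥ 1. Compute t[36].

1

We have t[1] = 3; t[2] = 9; t[3] = 1; t[4] = 3.
The sequence repeats with period 3.
(36 - 1) mod 3 = 2, so t[36] = t[3] = 1.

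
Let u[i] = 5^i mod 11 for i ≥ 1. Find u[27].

3

u[1] = 5,  u[2] = 3,  u[3] = 4,  u[4] = 9,  u[5] = 1,  u[6] = 5.
Since u[6] = u[1] = 5, the sequence is periodic with period 5.
So u[27] = u[1 + ((27-1) mod 5)] = u[2] = 3.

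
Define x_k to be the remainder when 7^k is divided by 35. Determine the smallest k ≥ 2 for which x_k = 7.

5

We have x_1 = 7,  x_2 = 14,  x_3 = 28,  x_4 = 21,  x_5 = 7.
The sequence repeats with period 4.
The value 7 next appears (with k ≥ 2) at x_5.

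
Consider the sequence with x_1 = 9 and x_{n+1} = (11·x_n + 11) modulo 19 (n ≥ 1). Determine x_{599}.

Computing terms: x_1 = 9; x_2 = 15; x_3 = 5; x_4 = 9.
The sequence repeats with period 3.
So x_{599} = x_{1 + ((599-1) mod 3)} = x_2 = 15.

15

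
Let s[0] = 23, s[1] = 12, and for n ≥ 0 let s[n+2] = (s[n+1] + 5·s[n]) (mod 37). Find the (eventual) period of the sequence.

36

We have s[0] = 23; s[1] = 12; s[2] = 16; s[3] = 2; s[4] = 8; s[5] = 18; s[6] = 21; s[7] = 0; s[8] = 31; s[9] = 31; s[10] = 1; s[11] = 8; s[12] = 13; s[13] = 16; s[14] = 7; s[15] = 13; s[16] = 11; s[17] = 2; s[18] = 20; s[19] = 30; s[20] = 19; s[21] = 21; s[22] = 5; s[23] = 36; s[24] = 24; s[25] = 19; s[26] = 28; s[27] = 12; s[28] = 4; s[29] = 27; s[30] = 10; s[31] = 34; s[32] = 10; s[33] = 32; s[34] = 8; s[35] = 20; s[36] = 23; s[37] = 12.
Since (s[36], s[37]) = (s[0], s[1]) = (23, 12) (two consecutive terms determine the rest), the sequence is periodic with period 36.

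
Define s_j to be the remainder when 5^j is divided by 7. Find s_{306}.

1

s_1 = 5; s_2 = 4; s_3 = 6; s_4 = 2; s_5 = 3; s_6 = 1; s_7 = 5.
Since s_7 = s_1 = 5, the sequence is periodic with period 6.
So s_{306} = s_{1 + ((306-1) mod 6)} = s_6 = 1.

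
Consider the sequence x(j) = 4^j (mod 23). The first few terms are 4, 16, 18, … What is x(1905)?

16

Listing terms: x(1) = 4, x(2) = 16, x(3) = 18, x(4) = 3, x(5) = 12, x(6) = 2, x(7) = 8, x(8) = 9, x(9) = 13, x(10) = 6, x(11) = 1, x(12) = 4.
The sequence repeats with period 11.
So x(1905) = x(1 + ((1905-1) mod 11)) = x(2) = 16.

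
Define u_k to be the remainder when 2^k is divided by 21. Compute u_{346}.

Computing terms: u_0 = 1; u_1 = 2; u_2 = 4; u_3 = 8; u_4 = 16; u_5 = 11; u_6 = 1.
The sequence repeats with period 6.
(346 - 0) mod 6 = 4, so u_{346} = u_4 = 16.

16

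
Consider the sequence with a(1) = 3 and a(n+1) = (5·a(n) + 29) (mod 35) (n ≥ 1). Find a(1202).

9

We have a(1) = 3, a(2) = 9, a(3) = 4, a(4) = 14, a(5) = 29, a(6) = 34, a(7) = 24, a(8) = 9.
Since a(8) = a(2) = 9, the sequence is eventually periodic: after a pre-period of length 1 it cycles with period 6.
For n ≥ 2, a(n) depends only on (n - 2) mod 6. (1202 - 2) mod 6 = 0, so a(1202) = a(2) = 9.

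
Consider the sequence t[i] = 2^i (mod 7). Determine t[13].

Listing terms: t[0] = 1; t[1] = 2; t[2] = 4; t[3] = 1.
The sequence repeats with period 3.
(13 - 0) mod 3 = 1, so t[13] = t[1] = 2.

2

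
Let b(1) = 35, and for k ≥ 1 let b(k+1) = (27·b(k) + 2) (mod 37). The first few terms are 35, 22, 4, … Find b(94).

36

We have b(1) = 35, b(2) = 22, b(3) = 4, b(4) = 36, b(5) = 12, b(6) = 30, b(7) = 35.
Since b(7) = b(1) = 35, the sequence is periodic with period 6.
So b(94) = b(1 + ((94-1) mod 6)) = b(4) = 36.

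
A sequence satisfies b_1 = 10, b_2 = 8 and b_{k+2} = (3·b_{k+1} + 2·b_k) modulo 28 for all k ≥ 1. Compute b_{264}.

b_1 = 10; b_2 = 8; b_3 = 16; b_4 = 8; b_5 = 0; b_6 = 16; b_7 = 20; b_8 = 8; b_9 = 8; b_{10} = 12; b_{11} = 24; b_{12} = 12; b_{13} = 0; b_{14} = 24; b_{15} = 16; b_{16} = 12; b_{17} = 12; b_{18} = 4; b_{19} = 8; b_{20} = 4; b_{21} = 0; b_{22} = 8; b_{23} = 24; b_{24} = 4; b_{25} = 4; b_{26} = 20; b_{27} = 12; b_{28} = 20; b_{29} = 0; b_{30} = 12; b_{31} = 8; b_{32} = 20; b_{33} = 20; b_{34} = 16; b_{35} = 4; b_{36} = 16; b_{37} = 0; b_{38} = 4; b_{39} = 12; b_{40} = 16; b_{41} = 16; b_{42} = 24; b_{43} = 20; b_{44} = 24; b_{45} = 0; b_{46} = 20; b_{47} = 4; b_{48} = 24; b_{49} = 24; b_{50} = 8; b_{51} = 16.
Since (b_{50}, b_{51}) = (b_2, b_3) = (8, 16) (two consecutive terms determine the rest), the sequence is eventually periodic: after a pre-period of length 1 it cycles with period 48.
For k ≥ 2, b_k depends only on (k - 2) mod 48. (264 - 2) mod 48 = 22, so b_{264} = b_{24} = 4.

4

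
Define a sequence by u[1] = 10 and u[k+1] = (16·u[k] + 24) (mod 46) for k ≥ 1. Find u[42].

18

u[1] = 10; u[2] = 0; u[3] = 24; u[4] = 40; u[5] = 20; u[6] = 22; u[7] = 8; u[8] = 14; u[9] = 18; u[10] = 36; u[11] = 2; u[12] = 10.
Since u[12] = u[1] = 10, the sequence is periodic with period 11.
So u[42] = u[1 + ((42-1) mod 11)] = u[9] = 18.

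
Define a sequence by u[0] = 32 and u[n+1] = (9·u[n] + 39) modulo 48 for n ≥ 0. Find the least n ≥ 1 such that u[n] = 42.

14

We have u[0] = 32, u[1] = 39, u[2] = 6, u[3] = 45, u[4] = 12, u[5] = 3, u[6] = 18, u[7] = 9, u[8] = 24, u[9] = 15, u[10] = 30, u[11] = 21, u[12] = 36, u[13] = 27, u[14] = 42, u[15] = 33, u[16] = 0, u[17] = 39.
Since u[17] = u[1] = 39, the sequence is eventually periodic: after a pre-period of length 1 it cycles with period 16.
The value 42 first appears (with n ≥ 1) at u[14].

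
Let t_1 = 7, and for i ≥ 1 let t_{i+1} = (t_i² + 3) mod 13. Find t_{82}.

0

Listing terms: t_1 = 7, t_2 = 0, t_3 = 3, t_4 = 12, t_5 = 4, t_6 = 6, t_7 = 0.
Since t_7 = t_2 = 0, the sequence is eventually periodic: after a pre-period of length 1 it cycles with period 5.
For i ≥ 2, t_i depends only on (i - 2) mod 5. (82 - 2) mod 5 = 0, so t_{82} = t_2 = 0.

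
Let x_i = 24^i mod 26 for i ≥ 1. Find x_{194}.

x_1 = 24,  x_2 = 4,  x_3 = 18,  x_4 = 16,  x_5 = 20,  x_6 = 12,  x_7 = 2,  x_8 = 22,  x_9 = 8,  x_{10} = 10,  x_{11} = 6,  x_{12} = 14,  x_{13} = 24.
The sequence repeats with period 12.
(194 - 1) mod 12 = 1, so x_{194} = x_2 = 4.

4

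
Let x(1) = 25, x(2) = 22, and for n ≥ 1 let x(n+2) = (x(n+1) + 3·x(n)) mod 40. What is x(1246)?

Computing terms: x(1) = 25,  x(2) = 22,  x(3) = 17,  x(4) = 3,  x(5) = 14,  x(6) = 23,  x(7) = 25,  x(8) = 14,  x(9) = 9,  x(10) = 11,  x(11) = 38,  x(12) = 31,  x(13) = 25,  x(14) = 38,  x(15) = 33,  x(16) = 27,  x(17) = 6,  x(18) = 7,  x(19) = 25,  x(20) = 6,  x(21) = 1,  x(22) = 19,  x(23) = 22,  x(24) = 39,  x(25) = 25,  x(26) = 22.
Since (x(25), x(26)) = (x(1), x(2)) = (25, 22) (two consecutive terms determine the rest), the sequence is periodic with period 24.
(1246 - 1) mod 24 = 21, so x(1246) = x(22) = 19.

19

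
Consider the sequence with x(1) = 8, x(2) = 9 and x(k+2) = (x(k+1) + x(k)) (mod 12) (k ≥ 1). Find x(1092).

Computing terms: x(1) = 8, x(2) = 9, x(3) = 5, x(4) = 2, x(5) = 7, x(6) = 9, x(7) = 4, x(8) = 1, x(9) = 5, x(10) = 6, x(11) = 11, x(12) = 5, x(13) = 4, x(14) = 9, x(15) = 1, x(16) = 10, x(17) = 11, x(18) = 9, x(19) = 8, x(20) = 5, x(21) = 1, x(22) = 6, x(23) = 7, x(24) = 1, x(25) = 8, x(26) = 9.
Since (x(25), x(26)) = (x(1), x(2)) = (8, 9) (two consecutive terms determine the rest), the sequence is periodic with period 24.
(1092 - 1) mod 24 = 11, so x(1092) = x(12) = 5.

5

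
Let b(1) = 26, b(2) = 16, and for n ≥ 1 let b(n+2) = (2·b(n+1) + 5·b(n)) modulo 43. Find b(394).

17

Listing terms: b(1) = 26,  b(2) = 16,  b(3) = 33,  b(4) = 17,  b(5) = 27,  b(6) = 10,  b(7) = 26,  b(8) = 16.
Since (b(7), b(8)) = (b(1), b(2)) = (26, 16) (two consecutive terms determine the rest), the sequence is periodic with period 6.
(394 - 1) mod 6 = 3, so b(394) = b(4) = 17.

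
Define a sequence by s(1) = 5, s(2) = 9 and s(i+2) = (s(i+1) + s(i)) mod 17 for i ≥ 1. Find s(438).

Listing terms: s(1) = 5; s(2) = 9; s(3) = 14; s(4) = 6; s(5) = 3; s(6) = 9; s(7) = 12; s(8) = 4; s(9) = 16; s(10) = 3; s(11) = 2; s(12) = 5; s(13) = 7; s(14) = 12; s(15) = 2; s(16) = 14; s(17) = 16; s(18) = 13; s(19) = 12; s(20) = 8; s(21) = 3; s(22) = 11; s(23) = 14; s(24) = 8; s(25) = 5; s(26) = 13; s(27) = 1; s(28) = 14; s(29) = 15; s(30) = 12; s(31) = 10; s(32) = 5; s(33) = 15; s(34) = 3; s(35) = 1; s(36) = 4; s(37) = 5; s(38) = 9.
Since (s(37), s(38)) = (s(1), s(2)) = (5, 9) (two consecutive terms determine the rest), the sequence is periodic with period 36.
(438 - 1) mod 36 = 5, so s(438) = s(6) = 9.

9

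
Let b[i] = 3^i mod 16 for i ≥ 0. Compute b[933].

3

b[0] = 1, b[1] = 3, b[2] = 9, b[3] = 11, b[4] = 1.
The sequence repeats with period 4.
So b[933] = b[0 + ((933-0) mod 4)] = b[1] = 3.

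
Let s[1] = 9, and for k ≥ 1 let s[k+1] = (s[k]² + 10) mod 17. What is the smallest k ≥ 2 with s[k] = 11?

We have s[1] = 9, s[2] = 6, s[3] = 12, s[4] = 1, s[5] = 11, s[6] = 12.
Since s[6] = s[3] = 12, the sequence is eventually periodic: after a pre-period of length 2 it cycles with period 3.
The value 11 first appears (with k ≥ 2) at s[5].

5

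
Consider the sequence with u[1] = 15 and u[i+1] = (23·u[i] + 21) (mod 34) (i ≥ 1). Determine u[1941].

u[1] = 15, u[2] = 26, u[3] = 7, u[4] = 12, u[5] = 25, u[6] = 18, u[7] = 27, u[8] = 30, u[9] = 31, u[10] = 20, u[11] = 5, u[12] = 0, u[13] = 21, u[14] = 28, u[15] = 19, u[16] = 16, u[17] = 15.
Since u[17] = u[1] = 15, the sequence is periodic with period 16.
(1941 - 1) mod 16 = 4, so u[1941] = u[5] = 25.

25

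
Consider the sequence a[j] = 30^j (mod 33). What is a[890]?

12

We have a[0] = 1, a[1] = 30, a[2] = 9, a[3] = 6, a[4] = 15, a[5] = 21, a[6] = 3, a[7] = 24, a[8] = 27, a[9] = 18, a[10] = 12, a[11] = 30.
Since a[11] = a[1] = 30, the sequence is eventually periodic: after a pre-period of length 1 it cycles with period 10.
For j ≥ 1, a[j] depends only on (j - 1) mod 10. (890 - 1) mod 10 = 9, so a[890] = a[10] = 12.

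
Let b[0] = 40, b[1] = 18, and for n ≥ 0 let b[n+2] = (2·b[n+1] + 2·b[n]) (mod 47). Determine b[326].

16

Listing terms: b[0] = 40, b[1] = 18, b[2] = 22, b[3] = 33, b[4] = 16, b[5] = 4, b[6] = 40, b[7] = 41, b[8] = 21, b[9] = 30, b[10] = 8, b[11] = 29, b[12] = 27, b[13] = 18, b[14] = 43, b[15] = 28, b[16] = 1, b[17] = 11, b[18] = 24, b[19] = 23, b[20] = 0, b[21] = 46, b[22] = 45, b[23] = 41, b[24] = 31, b[25] = 3, b[26] = 21, b[27] = 1, b[28] = 44, b[29] = 43, b[30] = 33, b[31] = 11, b[32] = 41, b[33] = 10, b[34] = 8, b[35] = 36, b[36] = 41, b[37] = 13, b[38] = 14, b[39] = 7, b[40] = 42, b[41] = 4, b[42] = 45, b[43] = 4, b[44] = 4, b[45] = 16, b[46] = 40, b[47] = 18.
Since (b[46], b[47]) = (b[0], b[1]) = (40, 18) (two consecutive terms determine the rest), the sequence is periodic with period 46.
So b[326] = b[0 + ((326-0) mod 46)] = b[4] = 16.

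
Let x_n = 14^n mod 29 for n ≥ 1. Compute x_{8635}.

8

x_1 = 14; x_2 = 22; x_3 = 18; x_4 = 20; x_5 = 19; x_6 = 5; x_7 = 12; x_8 = 23; x_9 = 3; x_{10} = 13; x_{11} = 8; x_{12} = 25; x_{13} = 2; x_{14} = 28; x_{15} = 15; x_{16} = 7; x_{17} = 11; x_{18} = 9; x_{19} = 10; x_{20} = 24; x_{21} = 17; x_{22} = 6; x_{23} = 26; x_{24} = 16; x_{25} = 21; x_{26} = 4; x_{27} = 27; x_{28} = 1; x_{29} = 14.
Since x_{29} = x_1 = 14, the sequence is periodic with period 28.
So x_{8635} = x_{1 + ((8635-1) mod 28)} = x_{11} = 8.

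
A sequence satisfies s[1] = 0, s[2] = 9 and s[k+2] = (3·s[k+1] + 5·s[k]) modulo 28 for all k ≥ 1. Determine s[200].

9

Listing terms: s[1] = 0,  s[2] = 9,  s[3] = 27,  s[4] = 14,  s[5] = 9,  s[6] = 13,  s[7] = 0,  s[8] = 9.
Since (s[7], s[8]) = (s[1], s[2]) = (0, 9) (two consecutive terms determine the rest), the sequence is periodic with period 6.
So s[200] = s[1 + ((200-1) mod 6)] = s[2] = 9.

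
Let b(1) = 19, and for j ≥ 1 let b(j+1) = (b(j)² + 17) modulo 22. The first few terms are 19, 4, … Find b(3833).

We have b(1) = 19; b(2) = 4; b(3) = 11; b(4) = 6; b(5) = 9; b(6) = 10; b(7) = 7; b(8) = 0; b(9) = 17; b(10) = 20; b(11) = 21; b(12) = 18; b(13) = 11.
Since b(13) = b(3) = 11, the sequence is eventually periodic: after a pre-period of length 2 it cycles with period 10.
For j ≥ 3, b(j) depends only on (j - 3) mod 10. (3833 - 3) mod 10 = 0, so b(3833) = b(3) = 11.

11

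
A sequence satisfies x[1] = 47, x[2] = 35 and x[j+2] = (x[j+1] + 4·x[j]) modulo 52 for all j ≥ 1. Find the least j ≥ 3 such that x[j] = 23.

x[1] = 47; x[2] = 35; x[3] = 15; x[4] = 51; x[5] = 7; x[6] = 3; x[7] = 31; x[8] = 43; x[9] = 11; x[10] = 27; x[11] = 19; x[12] = 23; x[13] = 47; x[14] = 35.
Since (x[13], x[14]) = (x[1], x[2]) = (47, 35) (two consecutive terms determine the rest), the sequence is periodic with period 12.
The value 23 first appears (with j ≥ 3) at x[12].

12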